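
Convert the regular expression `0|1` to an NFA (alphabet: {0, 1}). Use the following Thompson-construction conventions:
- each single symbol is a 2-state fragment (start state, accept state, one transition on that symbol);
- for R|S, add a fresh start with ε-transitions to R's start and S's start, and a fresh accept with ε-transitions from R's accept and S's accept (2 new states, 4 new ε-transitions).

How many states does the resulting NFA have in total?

Per subexpression:
Each of the 2 symbol leaves contributes a 2-state fragment.
  0|1 = 6 states

6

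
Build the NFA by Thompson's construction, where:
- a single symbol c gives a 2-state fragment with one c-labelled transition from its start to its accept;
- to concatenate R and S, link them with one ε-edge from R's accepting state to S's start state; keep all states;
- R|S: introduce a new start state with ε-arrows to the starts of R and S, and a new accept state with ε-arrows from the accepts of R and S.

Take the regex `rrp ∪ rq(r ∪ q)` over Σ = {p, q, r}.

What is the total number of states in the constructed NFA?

Bottom-up over the parse tree:
Each of the 7 symbol leaves contributes a 2-state fragment.
  rrp — 6 states
  r ∪ q — 6 states
  rq(r ∪ q) — 10 states
  rrp ∪ rq(r ∪ q) — 18 states

18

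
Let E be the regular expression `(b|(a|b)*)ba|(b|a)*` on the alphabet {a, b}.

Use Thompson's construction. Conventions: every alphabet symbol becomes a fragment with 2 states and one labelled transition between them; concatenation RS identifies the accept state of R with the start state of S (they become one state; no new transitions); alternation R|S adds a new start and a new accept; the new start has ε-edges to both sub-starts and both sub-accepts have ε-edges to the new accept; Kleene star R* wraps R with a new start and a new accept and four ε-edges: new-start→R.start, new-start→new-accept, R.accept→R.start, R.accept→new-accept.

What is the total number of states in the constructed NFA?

Building bottom-up:
Each of the 7 symbol leaves contributes a 2-state fragment.
  a|b : 6 states
  (a|b)* : 8 states
  b|(a|b)* : 12 states
  (b|(a|b)*)ba : 14 states
  b|a : 6 states
  (b|a)* : 8 states
  (b|(a|b)*)ba|(b|a)* : 24 states

24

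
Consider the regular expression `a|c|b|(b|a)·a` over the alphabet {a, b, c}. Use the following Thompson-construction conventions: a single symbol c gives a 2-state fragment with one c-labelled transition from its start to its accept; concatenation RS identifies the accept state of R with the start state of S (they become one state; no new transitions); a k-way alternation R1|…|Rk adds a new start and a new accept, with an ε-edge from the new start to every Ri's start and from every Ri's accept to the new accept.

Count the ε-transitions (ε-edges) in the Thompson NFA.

12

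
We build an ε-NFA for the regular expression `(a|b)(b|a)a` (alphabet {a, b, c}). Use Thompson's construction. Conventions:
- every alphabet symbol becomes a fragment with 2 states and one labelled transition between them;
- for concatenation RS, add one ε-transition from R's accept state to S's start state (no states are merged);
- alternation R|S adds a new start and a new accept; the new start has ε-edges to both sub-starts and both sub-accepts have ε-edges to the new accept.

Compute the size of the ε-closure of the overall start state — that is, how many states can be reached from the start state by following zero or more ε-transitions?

Compute the ε-closure size of each fragment's start state recursively; a symbol fragment's start has no outgoing ε-edge, so its closure is just itself (size 1).
  a|b : new start ε-reaches every alternative's start; none of them accept ε, so the new accept is not reached: C = 1 + 1 + 1 = 3
  b|a : C = 1 + 1 + 1 = 3 (the new accept is not ε-reachable since no branch accepts ε)
  (a|b)(b|a)a : C equals the left operand's closure size = 3 (its accept is not ε-reachable, so the closure stops there)

3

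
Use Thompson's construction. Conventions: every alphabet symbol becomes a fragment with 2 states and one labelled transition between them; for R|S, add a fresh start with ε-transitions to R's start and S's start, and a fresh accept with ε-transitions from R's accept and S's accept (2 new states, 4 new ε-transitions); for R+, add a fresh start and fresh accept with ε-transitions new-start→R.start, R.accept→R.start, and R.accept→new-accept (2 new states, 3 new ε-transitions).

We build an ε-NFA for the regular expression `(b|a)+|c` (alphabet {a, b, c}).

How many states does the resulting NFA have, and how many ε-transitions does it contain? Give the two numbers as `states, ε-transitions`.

By structural recursion:
Each of the 3 symbol leaves contributes 2 states and 0 ε-transitions.
  b|a = 6 states, 4 ε-transitions
  (b|a)+ = 8 states, 7 ε-transitions
  (b|a)+|c = 12 states, 11 ε-transitions

12, 11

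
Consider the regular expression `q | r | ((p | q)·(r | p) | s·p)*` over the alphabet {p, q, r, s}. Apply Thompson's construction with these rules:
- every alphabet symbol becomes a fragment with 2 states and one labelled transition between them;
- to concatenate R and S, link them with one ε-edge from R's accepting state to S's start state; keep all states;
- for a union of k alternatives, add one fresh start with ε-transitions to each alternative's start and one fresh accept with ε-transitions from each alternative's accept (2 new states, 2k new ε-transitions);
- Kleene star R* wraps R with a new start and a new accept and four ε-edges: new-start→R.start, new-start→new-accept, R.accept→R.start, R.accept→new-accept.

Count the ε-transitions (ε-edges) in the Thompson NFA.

24

Recursing over subexpressions:
Each of the 8 symbol leaves contributes 0 ε-transitions.
  p | q = 4 ε-transitions
  r | p = 4 ε-transitions
  (p | q)·(r | p) = 9 ε-transitions
  s·p = 1 ε-transition
  (p | q)·(r | p) | s·p = 14 ε-transitions
  ((p | q)·(r | p) | s·p)* = 18 ε-transitions
  q | r | ((p | q)·(r | p) | s·p)* = 24 ε-transitions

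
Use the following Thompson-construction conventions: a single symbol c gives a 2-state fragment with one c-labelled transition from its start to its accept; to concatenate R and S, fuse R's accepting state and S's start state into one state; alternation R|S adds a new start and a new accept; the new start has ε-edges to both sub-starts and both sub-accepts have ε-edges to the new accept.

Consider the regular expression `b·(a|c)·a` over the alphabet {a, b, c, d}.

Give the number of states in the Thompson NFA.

Per subexpression:
Each of the 4 symbol leaves contributes a 2-state fragment.
  a|c — 6 states
  b·(a|c)·a — 8 states

8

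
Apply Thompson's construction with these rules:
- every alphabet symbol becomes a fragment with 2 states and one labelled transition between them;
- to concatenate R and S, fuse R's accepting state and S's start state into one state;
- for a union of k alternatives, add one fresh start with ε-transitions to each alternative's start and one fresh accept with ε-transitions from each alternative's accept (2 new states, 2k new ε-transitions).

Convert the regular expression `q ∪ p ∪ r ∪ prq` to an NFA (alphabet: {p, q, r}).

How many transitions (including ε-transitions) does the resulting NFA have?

14

Building bottom-up:
Each of the 6 symbol leaves contributes 1 transition (1 symbol, 0 ε).
  prq : 3 transitions (3 symbol, 0 ε)
  q ∪ p ∪ r ∪ prq : 14 transitions (6 symbol, 8 ε)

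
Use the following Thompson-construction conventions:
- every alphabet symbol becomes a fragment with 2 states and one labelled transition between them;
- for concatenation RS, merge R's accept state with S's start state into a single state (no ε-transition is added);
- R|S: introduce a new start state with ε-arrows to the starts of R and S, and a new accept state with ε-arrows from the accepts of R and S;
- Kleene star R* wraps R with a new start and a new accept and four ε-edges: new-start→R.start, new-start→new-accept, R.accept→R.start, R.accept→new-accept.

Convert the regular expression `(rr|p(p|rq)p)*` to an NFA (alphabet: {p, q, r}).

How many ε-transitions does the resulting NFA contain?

12

Recursing over subexpressions:
Each of the 7 symbol leaves contributes 0 ε-transitions.
  rr → 0 ε-transitions
  rq → 0 ε-transitions
  p|rq → 4 ε-transitions
  p(p|rq)p → 4 ε-transitions
  rr|p(p|rq)p → 8 ε-transitions
  (rr|p(p|rq)p)* → 12 ε-transitions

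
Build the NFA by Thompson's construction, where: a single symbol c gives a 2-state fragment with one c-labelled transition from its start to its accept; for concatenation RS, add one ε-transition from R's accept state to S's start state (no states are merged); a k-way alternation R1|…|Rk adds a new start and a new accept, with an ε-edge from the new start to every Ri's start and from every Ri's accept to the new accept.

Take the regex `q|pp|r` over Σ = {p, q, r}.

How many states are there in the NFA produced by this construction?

10

Bottom-up over the parse tree:
Each of the 4 symbol leaves contributes a 2-state fragment.
  pp — 4 states
  q|pp|r — 10 states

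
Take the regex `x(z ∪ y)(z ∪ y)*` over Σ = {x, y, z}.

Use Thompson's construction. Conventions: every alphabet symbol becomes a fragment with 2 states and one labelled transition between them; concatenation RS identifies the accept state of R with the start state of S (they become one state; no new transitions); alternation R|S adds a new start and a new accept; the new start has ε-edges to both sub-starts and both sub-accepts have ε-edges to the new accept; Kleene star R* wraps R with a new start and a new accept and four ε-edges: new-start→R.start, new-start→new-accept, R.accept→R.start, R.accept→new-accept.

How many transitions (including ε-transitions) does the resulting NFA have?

17

By structural recursion:
Each of the 5 symbol leaves contributes 1 transition (1 symbol, 0 ε).
  z ∪ y : 6 transitions (2 symbol, 4 ε)
  z ∪ y : 6 transitions (2 symbol, 4 ε)
  (z ∪ y)* : 10 transitions (2 symbol, 8 ε)
  x(z ∪ y)(z ∪ y)* : 17 transitions (5 symbol, 12 ε)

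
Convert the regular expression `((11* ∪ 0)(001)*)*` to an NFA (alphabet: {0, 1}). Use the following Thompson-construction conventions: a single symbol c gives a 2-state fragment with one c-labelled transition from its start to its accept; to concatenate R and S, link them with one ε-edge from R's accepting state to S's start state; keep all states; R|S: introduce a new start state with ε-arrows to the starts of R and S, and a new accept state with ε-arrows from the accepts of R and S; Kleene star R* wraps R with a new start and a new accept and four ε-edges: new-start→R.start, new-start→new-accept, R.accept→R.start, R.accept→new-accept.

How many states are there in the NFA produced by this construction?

20

By structural recursion:
Each of the 6 symbol leaves contributes a 2-state fragment.
  1* → 4 states
  11* → 6 states
  11* ∪ 0 → 10 states
  001 → 6 states
  (001)* → 8 states
  (11* ∪ 0)(001)* → 18 states
  ((11* ∪ 0)(001)*)* → 20 states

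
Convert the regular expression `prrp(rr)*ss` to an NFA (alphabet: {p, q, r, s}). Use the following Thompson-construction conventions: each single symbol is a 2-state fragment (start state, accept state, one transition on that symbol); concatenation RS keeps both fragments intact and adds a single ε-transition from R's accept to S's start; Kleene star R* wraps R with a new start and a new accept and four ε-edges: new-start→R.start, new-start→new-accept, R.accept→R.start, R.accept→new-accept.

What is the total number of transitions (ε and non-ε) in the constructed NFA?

Bottom-up over the parse tree:
Each of the 8 symbol leaves contributes 1 transition (1 symbol, 0 ε).
  rr — 3 transitions (2 symbol, 1 ε)
  (rr)* — 7 transitions (2 symbol, 5 ε)
  prrp(rr)*ss — 19 transitions (8 symbol, 11 ε)

19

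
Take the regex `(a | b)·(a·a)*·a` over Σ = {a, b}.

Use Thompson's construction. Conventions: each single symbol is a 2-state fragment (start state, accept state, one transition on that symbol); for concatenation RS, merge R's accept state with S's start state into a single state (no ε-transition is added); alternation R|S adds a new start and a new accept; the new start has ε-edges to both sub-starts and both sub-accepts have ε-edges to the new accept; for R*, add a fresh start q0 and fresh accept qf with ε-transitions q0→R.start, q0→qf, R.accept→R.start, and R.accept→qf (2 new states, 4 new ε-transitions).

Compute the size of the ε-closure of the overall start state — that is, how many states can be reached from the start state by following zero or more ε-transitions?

3

Let C(F) = |ε-closure(F.start)| within fragment F, and note whether F accepts ε. Symbol fragments have C = 1 and do not accept ε. Then:
  a | b — new start ε-reaches every alternative's start; none of them accept ε, so the new accept is not reached: |closure| = 1 + 1 + 1 = 3
  a·a — same as the first factor's closure: |closure| = 1
  (a·a)* — new start has ε-edges to the inner start and to the new accept, so |closure| = 2 + 1 = 3
  (a | b)·(a·a)*·a — |closure| equals the left operand's closure size = 3 (its accept is not ε-reachable, so the closure stops there)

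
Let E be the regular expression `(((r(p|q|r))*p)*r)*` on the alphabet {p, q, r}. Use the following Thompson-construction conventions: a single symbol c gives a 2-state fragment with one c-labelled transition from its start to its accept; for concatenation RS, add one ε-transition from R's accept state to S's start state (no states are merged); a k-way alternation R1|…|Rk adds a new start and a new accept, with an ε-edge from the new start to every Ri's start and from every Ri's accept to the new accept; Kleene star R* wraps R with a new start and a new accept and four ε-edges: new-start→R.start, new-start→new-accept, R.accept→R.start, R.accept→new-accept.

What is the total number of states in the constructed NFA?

Per subexpression:
Each of the 6 symbol leaves contributes a 2-state fragment.
  p|q|r — 8 states
  r(p|q|r) — 10 states
  (r(p|q|r))* — 12 states
  (r(p|q|r))*p — 14 states
  ((r(p|q|r))*p)* — 16 states
  ((r(p|q|r))*p)*r — 18 states
  (((r(p|q|r))*p)*r)* — 20 states

20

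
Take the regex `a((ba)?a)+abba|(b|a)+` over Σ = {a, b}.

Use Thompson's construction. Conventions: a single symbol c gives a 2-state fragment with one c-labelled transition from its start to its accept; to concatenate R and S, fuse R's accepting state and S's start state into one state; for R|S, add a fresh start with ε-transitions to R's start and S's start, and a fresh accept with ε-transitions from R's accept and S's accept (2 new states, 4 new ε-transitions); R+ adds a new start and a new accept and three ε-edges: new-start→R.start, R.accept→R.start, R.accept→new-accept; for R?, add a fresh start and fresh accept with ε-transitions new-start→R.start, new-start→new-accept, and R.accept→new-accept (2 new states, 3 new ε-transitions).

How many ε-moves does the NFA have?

Building bottom-up:
Each of the 10 symbol leaves contributes 0 ε-transitions.
  ba = 0 ε-transitions
  (ba)? = 3 ε-transitions
  (ba)?a = 3 ε-transitions
  ((ba)?a)+ = 6 ε-transitions
  a((ba)?a)+abba = 6 ε-transitions
  b|a = 4 ε-transitions
  (b|a)+ = 7 ε-transitions
  a((ba)?a)+abba|(b|a)+ = 17 ε-transitions

17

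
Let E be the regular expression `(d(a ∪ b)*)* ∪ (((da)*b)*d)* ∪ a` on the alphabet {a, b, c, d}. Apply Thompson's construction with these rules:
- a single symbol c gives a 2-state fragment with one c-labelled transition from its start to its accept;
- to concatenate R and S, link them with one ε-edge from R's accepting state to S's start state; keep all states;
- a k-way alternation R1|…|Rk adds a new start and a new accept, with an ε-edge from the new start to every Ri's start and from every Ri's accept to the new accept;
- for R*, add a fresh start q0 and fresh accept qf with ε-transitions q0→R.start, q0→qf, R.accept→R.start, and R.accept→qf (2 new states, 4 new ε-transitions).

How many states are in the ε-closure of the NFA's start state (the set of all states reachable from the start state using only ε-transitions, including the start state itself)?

15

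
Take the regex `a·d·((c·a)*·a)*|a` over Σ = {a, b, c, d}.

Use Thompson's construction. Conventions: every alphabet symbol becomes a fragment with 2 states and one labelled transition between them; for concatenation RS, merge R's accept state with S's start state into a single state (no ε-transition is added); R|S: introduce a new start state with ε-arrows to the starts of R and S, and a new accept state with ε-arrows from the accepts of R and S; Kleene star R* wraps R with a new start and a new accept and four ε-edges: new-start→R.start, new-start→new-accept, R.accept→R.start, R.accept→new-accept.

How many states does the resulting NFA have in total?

14

Per subexpression:
Each of the 6 symbol leaves contributes a 2-state fragment.
  c·a → 3 states
  (c·a)* → 5 states
  (c·a)*·a → 6 states
  ((c·a)*·a)* → 8 states
  a·d·((c·a)*·a)* → 10 states
  a·d·((c·a)*·a)*|a → 14 states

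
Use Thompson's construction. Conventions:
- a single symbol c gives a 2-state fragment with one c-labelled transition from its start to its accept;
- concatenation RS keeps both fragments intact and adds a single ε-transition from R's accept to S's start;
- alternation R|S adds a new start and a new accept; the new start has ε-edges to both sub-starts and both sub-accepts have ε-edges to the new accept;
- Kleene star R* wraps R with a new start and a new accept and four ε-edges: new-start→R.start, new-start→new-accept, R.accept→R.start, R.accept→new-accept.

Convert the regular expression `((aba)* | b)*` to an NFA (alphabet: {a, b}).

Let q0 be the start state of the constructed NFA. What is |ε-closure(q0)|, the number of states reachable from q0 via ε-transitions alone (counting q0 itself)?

8

Compute the ε-closure size of each fragment's start state recursively; a symbol fragment's start has no outgoing ε-edge, so its closure is just itself (size 1).
  aba : same as the first factor's closure: |ε-closure| = 1
  (aba)* : the star's fresh start ε-reaches both the body's start and the fresh accept: |ε-closure| = 2 + 1 = 3
  (aba)* | b : new start ε-reaches every alternative's start; at least one alternative accepts ε, so the union's new accept is reached too: |ε-closure| = 1 + 3 + 1 + 1 = 6
  ((aba)* | b)* : the star's fresh start ε-reaches both the body's start and the fresh accept: |ε-closure| = 2 + 6 = 8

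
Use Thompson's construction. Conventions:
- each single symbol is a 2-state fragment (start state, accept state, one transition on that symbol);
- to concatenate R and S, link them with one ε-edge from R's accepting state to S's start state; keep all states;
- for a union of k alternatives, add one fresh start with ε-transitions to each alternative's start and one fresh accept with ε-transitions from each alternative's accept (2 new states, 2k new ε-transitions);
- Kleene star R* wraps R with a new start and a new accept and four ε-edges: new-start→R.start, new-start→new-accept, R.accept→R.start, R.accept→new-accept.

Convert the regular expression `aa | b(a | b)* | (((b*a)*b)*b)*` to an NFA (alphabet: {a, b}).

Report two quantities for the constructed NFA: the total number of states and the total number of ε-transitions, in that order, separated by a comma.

32, 35

Building bottom-up:
Each of the 9 symbol leaves contributes 2 states and 0 ε-transitions.
  aa : 4 states, 1 ε-transition
  a | b : 6 states, 4 ε-transitions
  (a | b)* : 8 states, 8 ε-transitions
  b(a | b)* : 10 states, 9 ε-transitions
  b* : 4 states, 4 ε-transitions
  b*a : 6 states, 5 ε-transitions
  (b*a)* : 8 states, 9 ε-transitions
  (b*a)*b : 10 states, 10 ε-transitions
  ((b*a)*b)* : 12 states, 14 ε-transitions
  ((b*a)*b)*b : 14 states, 15 ε-transitions
  (((b*a)*b)*b)* : 16 states, 19 ε-transitions
  aa | b(a | b)* | (((b*a)*b)*b)* : 32 states, 35 ε-transitions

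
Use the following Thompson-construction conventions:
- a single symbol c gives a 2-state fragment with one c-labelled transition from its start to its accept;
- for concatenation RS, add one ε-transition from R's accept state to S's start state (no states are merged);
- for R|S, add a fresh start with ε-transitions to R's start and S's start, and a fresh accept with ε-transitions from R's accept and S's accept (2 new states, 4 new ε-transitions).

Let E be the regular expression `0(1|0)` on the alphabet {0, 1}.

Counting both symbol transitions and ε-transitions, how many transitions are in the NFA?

8

Building bottom-up:
Each of the 3 symbol leaves contributes 1 transition (1 symbol, 0 ε).
  1|0 — 6 transitions (2 symbol, 4 ε)
  0(1|0) — 8 transitions (3 symbol, 5 ε)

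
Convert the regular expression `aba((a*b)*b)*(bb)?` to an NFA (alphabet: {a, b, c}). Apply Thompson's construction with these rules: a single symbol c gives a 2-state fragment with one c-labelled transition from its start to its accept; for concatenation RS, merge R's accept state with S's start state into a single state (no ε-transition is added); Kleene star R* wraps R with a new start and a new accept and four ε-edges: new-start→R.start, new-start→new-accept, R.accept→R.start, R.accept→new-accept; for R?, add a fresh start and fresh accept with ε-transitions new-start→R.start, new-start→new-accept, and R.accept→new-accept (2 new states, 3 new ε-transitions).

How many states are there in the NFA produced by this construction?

17

By structural recursion:
Each of the 8 symbol leaves contributes a 2-state fragment.
  a* = 4 states
  a*b = 5 states
  (a*b)* = 7 states
  (a*b)*b = 8 states
  ((a*b)*b)* = 10 states
  bb = 3 states
  (bb)? = 5 states
  aba((a*b)*b)*(bb)? = 17 states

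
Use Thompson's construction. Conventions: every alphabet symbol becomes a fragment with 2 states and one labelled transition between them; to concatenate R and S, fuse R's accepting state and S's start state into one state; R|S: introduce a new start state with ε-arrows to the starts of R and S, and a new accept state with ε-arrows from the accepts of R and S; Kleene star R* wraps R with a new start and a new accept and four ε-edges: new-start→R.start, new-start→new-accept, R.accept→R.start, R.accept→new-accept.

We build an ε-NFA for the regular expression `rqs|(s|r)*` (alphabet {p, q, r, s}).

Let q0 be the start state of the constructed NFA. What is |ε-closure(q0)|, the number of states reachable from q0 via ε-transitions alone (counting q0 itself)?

8

Work bottom-up. For each fragment F, track |ε-closure(F.start)| and whether F's accept lies in that closure (i.e. whether F accepts ε). A single-symbol fragment has closure size 1 and does not accept ε.
  rqs — same as the first factor's closure: |ε-closure| = 1
  s|r — new start ε-reaches every alternative's start; none of them accept ε, so the new accept is not reached: |ε-closure| = 1 + 1 + 1 = 3
  (s|r)* — |ε-closure| = 1 (new start) + 3 (body) + 1 (new accept) = 5
  rqs|(s|r)* — new start ε-reaches every alternative's start; at least one alternative accepts ε, so the union's new accept is reached too: |ε-closure| = 1 + 1 + 5 + 1 = 8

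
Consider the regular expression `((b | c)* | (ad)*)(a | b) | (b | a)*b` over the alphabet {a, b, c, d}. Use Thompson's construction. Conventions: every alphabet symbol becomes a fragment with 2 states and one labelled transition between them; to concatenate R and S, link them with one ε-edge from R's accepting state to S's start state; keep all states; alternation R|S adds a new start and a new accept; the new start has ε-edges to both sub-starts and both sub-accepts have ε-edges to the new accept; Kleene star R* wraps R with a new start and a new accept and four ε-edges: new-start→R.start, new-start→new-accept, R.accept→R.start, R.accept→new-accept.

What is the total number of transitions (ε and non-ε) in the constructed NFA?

Bottom-up over the parse tree:
Each of the 9 symbol leaves contributes 1 transition (1 symbol, 0 ε).
  b | c = 6 transitions (2 symbol, 4 ε)
  (b | c)* = 10 transitions (2 symbol, 8 ε)
  ad = 3 transitions (2 symbol, 1 ε)
  (ad)* = 7 transitions (2 symbol, 5 ε)
  (b | c)* | (ad)* = 21 transitions (4 symbol, 17 ε)
  a | b = 6 transitions (2 symbol, 4 ε)
  ((b | c)* | (ad)*)(a | b) = 28 transitions (6 symbol, 22 ε)
  b | a = 6 transitions (2 symbol, 4 ε)
  (b | a)* = 10 transitions (2 symbol, 8 ε)
  (b | a)*b = 12 transitions (3 symbol, 9 ε)
  ((b | c)* | (ad)*)(a | b) | (b | a)*b = 44 transitions (9 symbol, 35 ε)

44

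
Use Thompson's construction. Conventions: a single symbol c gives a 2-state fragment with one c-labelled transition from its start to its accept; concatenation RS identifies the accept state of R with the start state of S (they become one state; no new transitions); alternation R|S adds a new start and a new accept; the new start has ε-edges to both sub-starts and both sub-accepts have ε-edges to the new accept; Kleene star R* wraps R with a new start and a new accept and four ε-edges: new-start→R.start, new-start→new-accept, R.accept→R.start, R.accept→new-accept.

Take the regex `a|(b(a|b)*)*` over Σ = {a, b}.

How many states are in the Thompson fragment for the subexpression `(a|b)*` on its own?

8

Fragment for `(a|b)*`:
Each of the 2 symbol leaves contributes a 2-state fragment.
  a|b — 6 states
  (a|b)* — 8 states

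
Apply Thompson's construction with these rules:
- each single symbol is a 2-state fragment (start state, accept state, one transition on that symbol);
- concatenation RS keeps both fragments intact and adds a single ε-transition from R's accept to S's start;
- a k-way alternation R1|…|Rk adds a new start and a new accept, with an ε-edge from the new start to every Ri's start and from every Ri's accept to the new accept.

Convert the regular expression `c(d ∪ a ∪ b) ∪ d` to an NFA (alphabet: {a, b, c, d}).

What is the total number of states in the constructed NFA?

Recursing over subexpressions:
Each of the 5 symbol leaves contributes a 2-state fragment.
  d ∪ a ∪ b → 8 states
  c(d ∪ a ∪ b) → 10 states
  c(d ∪ a ∪ b) ∪ d → 14 states

14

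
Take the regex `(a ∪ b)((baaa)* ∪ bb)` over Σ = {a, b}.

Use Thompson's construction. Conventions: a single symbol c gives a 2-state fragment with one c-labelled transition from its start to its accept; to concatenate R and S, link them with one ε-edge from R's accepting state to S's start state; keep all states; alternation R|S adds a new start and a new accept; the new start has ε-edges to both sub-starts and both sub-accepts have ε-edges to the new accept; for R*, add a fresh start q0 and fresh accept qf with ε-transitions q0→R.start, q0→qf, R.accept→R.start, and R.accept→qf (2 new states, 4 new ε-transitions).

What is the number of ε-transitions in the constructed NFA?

Per subexpression:
Each of the 8 symbol leaves contributes 0 ε-transitions.
  a ∪ b → 4 ε-transitions
  baaa → 3 ε-transitions
  (baaa)* → 7 ε-transitions
  bb → 1 ε-transition
  (baaa)* ∪ bb → 12 ε-transitions
  (a ∪ b)((baaa)* ∪ bb) → 17 ε-transitions

17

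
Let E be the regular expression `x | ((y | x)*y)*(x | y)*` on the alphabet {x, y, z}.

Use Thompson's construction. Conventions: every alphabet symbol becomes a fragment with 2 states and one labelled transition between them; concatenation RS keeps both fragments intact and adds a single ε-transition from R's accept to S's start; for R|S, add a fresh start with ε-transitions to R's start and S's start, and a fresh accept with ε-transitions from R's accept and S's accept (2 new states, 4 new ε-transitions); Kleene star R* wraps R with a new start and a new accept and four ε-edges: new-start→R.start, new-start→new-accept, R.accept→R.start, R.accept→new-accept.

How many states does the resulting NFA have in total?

Recursing over subexpressions:
Each of the 6 symbol leaves contributes a 2-state fragment.
  y | x → 6 states
  (y | x)* → 8 states
  (y | x)*y → 10 states
  ((y | x)*y)* → 12 states
  x | y → 6 states
  (x | y)* → 8 states
  ((y | x)*y)*(x | y)* → 20 states
  x | ((y | x)*y)*(x | y)* → 24 states

24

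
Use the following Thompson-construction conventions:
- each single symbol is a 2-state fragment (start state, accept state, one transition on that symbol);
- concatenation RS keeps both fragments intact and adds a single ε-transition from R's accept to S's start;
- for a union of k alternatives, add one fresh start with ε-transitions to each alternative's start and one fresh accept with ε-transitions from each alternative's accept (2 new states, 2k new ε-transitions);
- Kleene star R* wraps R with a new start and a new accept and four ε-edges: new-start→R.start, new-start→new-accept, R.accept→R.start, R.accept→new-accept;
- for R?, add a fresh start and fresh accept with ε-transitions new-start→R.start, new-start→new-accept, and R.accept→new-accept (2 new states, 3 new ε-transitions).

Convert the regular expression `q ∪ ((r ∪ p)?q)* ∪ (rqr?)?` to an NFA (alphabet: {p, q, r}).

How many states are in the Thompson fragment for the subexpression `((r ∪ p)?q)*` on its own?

12

Fragment for `((r ∪ p)?q)*`:
Each of the 3 symbol leaves contributes a 2-state fragment.
  r ∪ p = 6 states
  (r ∪ p)? = 8 states
  (r ∪ p)?q = 10 states
  ((r ∪ p)?q)* = 12 states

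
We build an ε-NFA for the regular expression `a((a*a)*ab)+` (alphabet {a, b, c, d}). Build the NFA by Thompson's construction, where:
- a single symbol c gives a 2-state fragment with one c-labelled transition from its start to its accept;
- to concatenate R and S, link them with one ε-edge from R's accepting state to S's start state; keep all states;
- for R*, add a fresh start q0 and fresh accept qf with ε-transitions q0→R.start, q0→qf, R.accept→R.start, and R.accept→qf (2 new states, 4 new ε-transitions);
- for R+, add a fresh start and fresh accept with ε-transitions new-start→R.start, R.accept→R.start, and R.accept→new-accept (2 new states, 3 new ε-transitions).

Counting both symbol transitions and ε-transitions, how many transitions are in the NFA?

20

Bottom-up over the parse tree:
Each of the 5 symbol leaves contributes 1 transition (1 symbol, 0 ε).
  a* — 5 transitions (1 symbol, 4 ε)
  a*a — 7 transitions (2 symbol, 5 ε)
  (a*a)* — 11 transitions (2 symbol, 9 ε)
  (a*a)*ab — 15 transitions (4 symbol, 11 ε)
  ((a*a)*ab)+ — 18 transitions (4 symbol, 14 ε)
  a((a*a)*ab)+ — 20 transitions (5 symbol, 15 ε)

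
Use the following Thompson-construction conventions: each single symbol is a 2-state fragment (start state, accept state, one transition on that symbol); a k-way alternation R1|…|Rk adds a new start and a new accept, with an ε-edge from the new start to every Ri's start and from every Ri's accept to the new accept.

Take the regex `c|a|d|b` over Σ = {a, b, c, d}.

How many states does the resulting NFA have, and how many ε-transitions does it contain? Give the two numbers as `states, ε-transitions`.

Bottom-up over the parse tree:
Each of the 4 symbol leaves contributes 2 states and 0 ε-transitions.
  c|a|d|b → 10 states, 8 ε-transitions

10, 8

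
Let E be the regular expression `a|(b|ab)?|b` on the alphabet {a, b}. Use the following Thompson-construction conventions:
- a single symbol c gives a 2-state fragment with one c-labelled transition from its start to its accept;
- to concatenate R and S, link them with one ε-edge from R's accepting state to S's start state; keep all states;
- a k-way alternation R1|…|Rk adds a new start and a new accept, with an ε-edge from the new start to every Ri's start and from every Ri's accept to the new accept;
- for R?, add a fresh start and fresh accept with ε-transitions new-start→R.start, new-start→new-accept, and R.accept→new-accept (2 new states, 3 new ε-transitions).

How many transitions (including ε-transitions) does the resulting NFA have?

19

Bottom-up over the parse tree:
Each of the 5 symbol leaves contributes 1 transition (1 symbol, 0 ε).
  ab — 3 transitions (2 symbol, 1 ε)
  b|ab — 8 transitions (3 symbol, 5 ε)
  (b|ab)? — 11 transitions (3 symbol, 8 ε)
  a|(b|ab)?|b — 19 transitions (5 symbol, 14 ε)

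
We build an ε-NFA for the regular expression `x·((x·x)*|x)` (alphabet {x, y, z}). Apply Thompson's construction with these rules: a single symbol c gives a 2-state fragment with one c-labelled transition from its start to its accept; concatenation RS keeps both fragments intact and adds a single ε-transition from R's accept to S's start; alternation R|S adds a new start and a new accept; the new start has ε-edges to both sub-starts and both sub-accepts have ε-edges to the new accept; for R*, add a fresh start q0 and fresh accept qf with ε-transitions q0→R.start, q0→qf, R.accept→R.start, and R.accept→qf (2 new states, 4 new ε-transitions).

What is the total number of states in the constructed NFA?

Bottom-up over the parse tree:
Each of the 4 symbol leaves contributes a 2-state fragment.
  x·x → 4 states
  (x·x)* → 6 states
  (x·x)*|x → 10 states
  x·((x·x)*|x) → 12 states

12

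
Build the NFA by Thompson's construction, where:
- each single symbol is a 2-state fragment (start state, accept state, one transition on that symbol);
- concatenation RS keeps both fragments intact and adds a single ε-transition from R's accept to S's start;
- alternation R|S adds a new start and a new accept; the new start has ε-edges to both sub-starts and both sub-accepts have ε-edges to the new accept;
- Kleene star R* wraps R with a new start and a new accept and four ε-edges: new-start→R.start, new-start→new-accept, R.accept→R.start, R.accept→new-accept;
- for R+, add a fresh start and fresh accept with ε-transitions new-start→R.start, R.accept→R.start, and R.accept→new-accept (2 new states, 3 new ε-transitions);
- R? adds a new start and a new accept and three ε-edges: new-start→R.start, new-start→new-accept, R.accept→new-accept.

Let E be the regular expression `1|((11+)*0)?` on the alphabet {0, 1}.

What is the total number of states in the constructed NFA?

Bottom-up over the parse tree:
Each of the 4 symbol leaves contributes a 2-state fragment.
  1+ — 4 states
  11+ — 6 states
  (11+)* — 8 states
  (11+)*0 — 10 states
  ((11+)*0)? — 12 states
  1|((11+)*0)? — 16 states

16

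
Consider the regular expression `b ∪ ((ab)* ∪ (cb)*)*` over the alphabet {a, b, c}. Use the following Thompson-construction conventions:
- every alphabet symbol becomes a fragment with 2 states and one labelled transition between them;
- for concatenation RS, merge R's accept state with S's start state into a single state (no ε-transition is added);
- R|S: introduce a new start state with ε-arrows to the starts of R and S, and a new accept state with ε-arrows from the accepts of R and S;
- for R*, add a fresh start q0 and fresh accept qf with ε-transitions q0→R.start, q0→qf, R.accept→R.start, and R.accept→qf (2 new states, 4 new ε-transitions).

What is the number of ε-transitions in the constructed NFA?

Per subexpression:
Each of the 5 symbol leaves contributes 0 ε-transitions.
  ab = 0 ε-transitions
  (ab)* = 4 ε-transitions
  cb = 0 ε-transitions
  (cb)* = 4 ε-transitions
  (ab)* ∪ (cb)* = 12 ε-transitions
  ((ab)* ∪ (cb)*)* = 16 ε-transitions
  b ∪ ((ab)* ∪ (cb)*)* = 20 ε-transitions

20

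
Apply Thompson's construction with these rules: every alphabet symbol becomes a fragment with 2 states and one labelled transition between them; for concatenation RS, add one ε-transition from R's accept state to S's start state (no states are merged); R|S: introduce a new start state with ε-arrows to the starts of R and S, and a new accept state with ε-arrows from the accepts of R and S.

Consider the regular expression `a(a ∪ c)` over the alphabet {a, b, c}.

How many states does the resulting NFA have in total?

By structural recursion:
Each of the 3 symbol leaves contributes a 2-state fragment.
  a ∪ c — 6 states
  a(a ∪ c) — 8 states

8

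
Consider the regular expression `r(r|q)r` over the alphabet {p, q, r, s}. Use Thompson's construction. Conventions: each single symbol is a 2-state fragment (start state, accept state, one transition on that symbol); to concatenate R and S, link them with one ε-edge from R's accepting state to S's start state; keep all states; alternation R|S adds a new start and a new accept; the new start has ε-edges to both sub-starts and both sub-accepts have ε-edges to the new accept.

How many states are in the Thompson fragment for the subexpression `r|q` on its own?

6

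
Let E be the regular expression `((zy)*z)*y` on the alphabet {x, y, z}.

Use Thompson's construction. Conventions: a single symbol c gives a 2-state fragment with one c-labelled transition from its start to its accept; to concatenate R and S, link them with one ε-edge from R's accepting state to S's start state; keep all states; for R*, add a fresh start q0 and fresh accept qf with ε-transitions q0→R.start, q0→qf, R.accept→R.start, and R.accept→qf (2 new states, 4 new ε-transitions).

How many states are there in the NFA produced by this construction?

By structural recursion:
Each of the 4 symbol leaves contributes a 2-state fragment.
  zy = 4 states
  (zy)* = 6 states
  (zy)*z = 8 states
  ((zy)*z)* = 10 states
  ((zy)*z)*y = 12 states

12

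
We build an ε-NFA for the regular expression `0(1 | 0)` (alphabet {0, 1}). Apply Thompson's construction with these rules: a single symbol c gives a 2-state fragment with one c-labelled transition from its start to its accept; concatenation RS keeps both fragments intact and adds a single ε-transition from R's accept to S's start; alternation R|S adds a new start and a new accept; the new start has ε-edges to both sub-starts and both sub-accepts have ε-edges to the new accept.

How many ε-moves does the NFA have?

5

Building bottom-up:
Each of the 3 symbol leaves contributes 0 ε-transitions.
  1 | 0 = 4 ε-transitions
  0(1 | 0) = 5 ε-transitions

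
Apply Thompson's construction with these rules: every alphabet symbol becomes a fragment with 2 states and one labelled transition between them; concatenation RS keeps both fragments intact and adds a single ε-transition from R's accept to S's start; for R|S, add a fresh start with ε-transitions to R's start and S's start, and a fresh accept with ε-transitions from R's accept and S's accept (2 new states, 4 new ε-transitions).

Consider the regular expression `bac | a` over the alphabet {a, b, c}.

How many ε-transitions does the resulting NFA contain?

6

By structural recursion:
Each of the 4 symbol leaves contributes 0 ε-transitions.
  bac → 2 ε-transitions
  bac | a → 6 ε-transitions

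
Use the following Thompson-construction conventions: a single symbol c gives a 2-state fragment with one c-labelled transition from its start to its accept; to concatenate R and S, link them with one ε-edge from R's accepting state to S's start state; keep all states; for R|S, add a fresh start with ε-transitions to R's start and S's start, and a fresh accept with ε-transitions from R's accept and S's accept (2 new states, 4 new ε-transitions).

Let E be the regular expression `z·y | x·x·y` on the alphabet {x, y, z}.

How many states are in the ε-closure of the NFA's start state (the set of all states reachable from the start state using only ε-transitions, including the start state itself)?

3

Let C(F) = |ε-closure(F.start)| within fragment F, and note whether F accepts ε. Symbol fragments have C = 1 and do not accept ε. Then:
  z·y : C equals the left operand's closure size = 1 (its accept is not ε-reachable, so the closure stops there)
  x·x·y : C equals the left operand's closure size = 1 (its accept is not ε-reachable, so the closure stops there)
  z·y | x·x·y : new start ε-reaches every alternative's start; none of them accept ε, so the new accept is not reached: C = 1 + 1 + 1 = 3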